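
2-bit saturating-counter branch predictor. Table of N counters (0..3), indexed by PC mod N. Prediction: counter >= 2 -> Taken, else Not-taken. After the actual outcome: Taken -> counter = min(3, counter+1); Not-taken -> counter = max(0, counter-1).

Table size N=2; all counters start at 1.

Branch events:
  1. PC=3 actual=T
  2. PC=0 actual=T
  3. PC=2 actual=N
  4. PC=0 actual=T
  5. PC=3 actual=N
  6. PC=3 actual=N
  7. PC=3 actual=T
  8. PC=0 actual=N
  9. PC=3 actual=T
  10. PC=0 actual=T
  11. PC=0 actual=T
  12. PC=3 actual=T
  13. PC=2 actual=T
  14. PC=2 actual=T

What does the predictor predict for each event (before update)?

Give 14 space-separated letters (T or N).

Answer: N N T N T N N T N N T T T T

Derivation:
Ev 1: PC=3 idx=1 pred=N actual=T -> ctr[1]=2
Ev 2: PC=0 idx=0 pred=N actual=T -> ctr[0]=2
Ev 3: PC=2 idx=0 pred=T actual=N -> ctr[0]=1
Ev 4: PC=0 idx=0 pred=N actual=T -> ctr[0]=2
Ev 5: PC=3 idx=1 pred=T actual=N -> ctr[1]=1
Ev 6: PC=3 idx=1 pred=N actual=N -> ctr[1]=0
Ev 7: PC=3 idx=1 pred=N actual=T -> ctr[1]=1
Ev 8: PC=0 idx=0 pred=T actual=N -> ctr[0]=1
Ev 9: PC=3 idx=1 pred=N actual=T -> ctr[1]=2
Ev 10: PC=0 idx=0 pred=N actual=T -> ctr[0]=2
Ev 11: PC=0 idx=0 pred=T actual=T -> ctr[0]=3
Ev 12: PC=3 idx=1 pred=T actual=T -> ctr[1]=3
Ev 13: PC=2 idx=0 pred=T actual=T -> ctr[0]=3
Ev 14: PC=2 idx=0 pred=T actual=T -> ctr[0]=3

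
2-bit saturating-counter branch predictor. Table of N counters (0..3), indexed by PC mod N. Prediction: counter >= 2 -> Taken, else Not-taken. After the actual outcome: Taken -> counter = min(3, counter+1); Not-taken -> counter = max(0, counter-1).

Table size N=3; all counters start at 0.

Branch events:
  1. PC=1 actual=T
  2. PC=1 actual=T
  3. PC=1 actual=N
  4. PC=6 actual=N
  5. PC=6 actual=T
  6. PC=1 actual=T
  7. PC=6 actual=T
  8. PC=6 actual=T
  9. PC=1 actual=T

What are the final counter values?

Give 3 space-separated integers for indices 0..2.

Answer: 3 3 0

Derivation:
Ev 1: PC=1 idx=1 pred=N actual=T -> ctr[1]=1
Ev 2: PC=1 idx=1 pred=N actual=T -> ctr[1]=2
Ev 3: PC=1 idx=1 pred=T actual=N -> ctr[1]=1
Ev 4: PC=6 idx=0 pred=N actual=N -> ctr[0]=0
Ev 5: PC=6 idx=0 pred=N actual=T -> ctr[0]=1
Ev 6: PC=1 idx=1 pred=N actual=T -> ctr[1]=2
Ev 7: PC=6 idx=0 pred=N actual=T -> ctr[0]=2
Ev 8: PC=6 idx=0 pred=T actual=T -> ctr[0]=3
Ev 9: PC=1 idx=1 pred=T actual=T -> ctr[1]=3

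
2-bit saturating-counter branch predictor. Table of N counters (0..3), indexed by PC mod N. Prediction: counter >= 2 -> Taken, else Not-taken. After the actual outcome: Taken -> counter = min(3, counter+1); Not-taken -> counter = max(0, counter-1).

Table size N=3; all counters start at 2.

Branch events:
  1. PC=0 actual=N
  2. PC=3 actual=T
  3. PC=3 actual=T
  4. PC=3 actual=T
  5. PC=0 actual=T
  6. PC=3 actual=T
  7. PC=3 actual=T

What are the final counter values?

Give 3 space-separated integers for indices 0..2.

Ev 1: PC=0 idx=0 pred=T actual=N -> ctr[0]=1
Ev 2: PC=3 idx=0 pred=N actual=T -> ctr[0]=2
Ev 3: PC=3 idx=0 pred=T actual=T -> ctr[0]=3
Ev 4: PC=3 idx=0 pred=T actual=T -> ctr[0]=3
Ev 5: PC=0 idx=0 pred=T actual=T -> ctr[0]=3
Ev 6: PC=3 idx=0 pred=T actual=T -> ctr[0]=3
Ev 7: PC=3 idx=0 pred=T actual=T -> ctr[0]=3

Answer: 3 2 2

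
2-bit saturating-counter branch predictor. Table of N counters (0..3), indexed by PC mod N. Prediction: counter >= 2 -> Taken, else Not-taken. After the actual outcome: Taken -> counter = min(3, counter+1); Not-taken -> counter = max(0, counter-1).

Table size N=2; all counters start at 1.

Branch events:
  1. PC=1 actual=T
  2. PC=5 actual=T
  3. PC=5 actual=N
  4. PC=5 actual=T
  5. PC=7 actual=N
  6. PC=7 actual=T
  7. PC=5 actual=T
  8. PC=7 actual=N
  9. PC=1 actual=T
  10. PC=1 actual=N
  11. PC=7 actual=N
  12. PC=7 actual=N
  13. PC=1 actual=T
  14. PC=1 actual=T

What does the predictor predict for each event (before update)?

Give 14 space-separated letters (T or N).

Ev 1: PC=1 idx=1 pred=N actual=T -> ctr[1]=2
Ev 2: PC=5 idx=1 pred=T actual=T -> ctr[1]=3
Ev 3: PC=5 idx=1 pred=T actual=N -> ctr[1]=2
Ev 4: PC=5 idx=1 pred=T actual=T -> ctr[1]=3
Ev 5: PC=7 idx=1 pred=T actual=N -> ctr[1]=2
Ev 6: PC=7 idx=1 pred=T actual=T -> ctr[1]=3
Ev 7: PC=5 idx=1 pred=T actual=T -> ctr[1]=3
Ev 8: PC=7 idx=1 pred=T actual=N -> ctr[1]=2
Ev 9: PC=1 idx=1 pred=T actual=T -> ctr[1]=3
Ev 10: PC=1 idx=1 pred=T actual=N -> ctr[1]=2
Ev 11: PC=7 idx=1 pred=T actual=N -> ctr[1]=1
Ev 12: PC=7 idx=1 pred=N actual=N -> ctr[1]=0
Ev 13: PC=1 idx=1 pred=N actual=T -> ctr[1]=1
Ev 14: PC=1 idx=1 pred=N actual=T -> ctr[1]=2

Answer: N T T T T T T T T T T N N N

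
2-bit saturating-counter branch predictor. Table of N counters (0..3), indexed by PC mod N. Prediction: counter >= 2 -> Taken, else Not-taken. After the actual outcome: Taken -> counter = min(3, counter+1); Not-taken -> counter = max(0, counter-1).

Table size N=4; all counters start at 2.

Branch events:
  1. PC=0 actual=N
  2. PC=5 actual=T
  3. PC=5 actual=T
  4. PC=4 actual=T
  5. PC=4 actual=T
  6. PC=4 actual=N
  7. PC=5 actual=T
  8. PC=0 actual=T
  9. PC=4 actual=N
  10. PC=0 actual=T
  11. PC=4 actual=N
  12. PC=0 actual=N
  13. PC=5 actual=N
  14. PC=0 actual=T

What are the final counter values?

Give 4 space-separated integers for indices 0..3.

Ev 1: PC=0 idx=0 pred=T actual=N -> ctr[0]=1
Ev 2: PC=5 idx=1 pred=T actual=T -> ctr[1]=3
Ev 3: PC=5 idx=1 pred=T actual=T -> ctr[1]=3
Ev 4: PC=4 idx=0 pred=N actual=T -> ctr[0]=2
Ev 5: PC=4 idx=0 pred=T actual=T -> ctr[0]=3
Ev 6: PC=4 idx=0 pred=T actual=N -> ctr[0]=2
Ev 7: PC=5 idx=1 pred=T actual=T -> ctr[1]=3
Ev 8: PC=0 idx=0 pred=T actual=T -> ctr[0]=3
Ev 9: PC=4 idx=0 pred=T actual=N -> ctr[0]=2
Ev 10: PC=0 idx=0 pred=T actual=T -> ctr[0]=3
Ev 11: PC=4 idx=0 pred=T actual=N -> ctr[0]=2
Ev 12: PC=0 idx=0 pred=T actual=N -> ctr[0]=1
Ev 13: PC=5 idx=1 pred=T actual=N -> ctr[1]=2
Ev 14: PC=0 idx=0 pred=N actual=T -> ctr[0]=2

Answer: 2 2 2 2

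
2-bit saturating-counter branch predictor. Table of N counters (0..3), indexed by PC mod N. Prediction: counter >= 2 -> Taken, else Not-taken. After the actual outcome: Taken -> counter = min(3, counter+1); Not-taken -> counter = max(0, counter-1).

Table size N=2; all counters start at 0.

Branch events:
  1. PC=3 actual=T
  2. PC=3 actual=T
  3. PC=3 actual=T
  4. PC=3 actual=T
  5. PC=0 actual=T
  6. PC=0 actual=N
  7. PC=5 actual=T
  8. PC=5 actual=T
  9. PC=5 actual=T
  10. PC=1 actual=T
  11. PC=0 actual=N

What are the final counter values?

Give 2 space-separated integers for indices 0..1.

Ev 1: PC=3 idx=1 pred=N actual=T -> ctr[1]=1
Ev 2: PC=3 idx=1 pred=N actual=T -> ctr[1]=2
Ev 3: PC=3 idx=1 pred=T actual=T -> ctr[1]=3
Ev 4: PC=3 idx=1 pred=T actual=T -> ctr[1]=3
Ev 5: PC=0 idx=0 pred=N actual=T -> ctr[0]=1
Ev 6: PC=0 idx=0 pred=N actual=N -> ctr[0]=0
Ev 7: PC=5 idx=1 pred=T actual=T -> ctr[1]=3
Ev 8: PC=5 idx=1 pred=T actual=T -> ctr[1]=3
Ev 9: PC=5 idx=1 pred=T actual=T -> ctr[1]=3
Ev 10: PC=1 idx=1 pred=T actual=T -> ctr[1]=3
Ev 11: PC=0 idx=0 pred=N actual=N -> ctr[0]=0

Answer: 0 3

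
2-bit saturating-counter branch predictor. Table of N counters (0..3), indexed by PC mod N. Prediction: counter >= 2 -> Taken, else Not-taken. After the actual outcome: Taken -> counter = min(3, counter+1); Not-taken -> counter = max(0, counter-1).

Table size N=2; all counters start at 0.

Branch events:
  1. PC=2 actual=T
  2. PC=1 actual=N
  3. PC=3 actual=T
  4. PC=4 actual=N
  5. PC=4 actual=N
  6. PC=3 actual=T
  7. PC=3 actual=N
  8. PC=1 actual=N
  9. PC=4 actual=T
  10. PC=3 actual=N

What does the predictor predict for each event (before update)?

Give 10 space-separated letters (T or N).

Answer: N N N N N N T N N N

Derivation:
Ev 1: PC=2 idx=0 pred=N actual=T -> ctr[0]=1
Ev 2: PC=1 idx=1 pred=N actual=N -> ctr[1]=0
Ev 3: PC=3 idx=1 pred=N actual=T -> ctr[1]=1
Ev 4: PC=4 idx=0 pred=N actual=N -> ctr[0]=0
Ev 5: PC=4 idx=0 pred=N actual=N -> ctr[0]=0
Ev 6: PC=3 idx=1 pred=N actual=T -> ctr[1]=2
Ev 7: PC=3 idx=1 pred=T actual=N -> ctr[1]=1
Ev 8: PC=1 idx=1 pred=N actual=N -> ctr[1]=0
Ev 9: PC=4 idx=0 pred=N actual=T -> ctr[0]=1
Ev 10: PC=3 idx=1 pred=N actual=N -> ctr[1]=0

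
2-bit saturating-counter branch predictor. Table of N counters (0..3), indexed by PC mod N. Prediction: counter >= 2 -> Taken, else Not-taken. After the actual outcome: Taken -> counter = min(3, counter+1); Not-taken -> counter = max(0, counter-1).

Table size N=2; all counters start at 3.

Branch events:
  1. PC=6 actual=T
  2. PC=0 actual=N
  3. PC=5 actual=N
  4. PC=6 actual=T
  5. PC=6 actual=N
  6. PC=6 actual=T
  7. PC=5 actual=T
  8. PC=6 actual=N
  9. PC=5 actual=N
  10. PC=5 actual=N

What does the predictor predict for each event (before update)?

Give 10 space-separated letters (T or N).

Answer: T T T T T T T T T T

Derivation:
Ev 1: PC=6 idx=0 pred=T actual=T -> ctr[0]=3
Ev 2: PC=0 idx=0 pred=T actual=N -> ctr[0]=2
Ev 3: PC=5 idx=1 pred=T actual=N -> ctr[1]=2
Ev 4: PC=6 idx=0 pred=T actual=T -> ctr[0]=3
Ev 5: PC=6 idx=0 pred=T actual=N -> ctr[0]=2
Ev 6: PC=6 idx=0 pred=T actual=T -> ctr[0]=3
Ev 7: PC=5 idx=1 pred=T actual=T -> ctr[1]=3
Ev 8: PC=6 idx=0 pred=T actual=N -> ctr[0]=2
Ev 9: PC=5 idx=1 pred=T actual=N -> ctr[1]=2
Ev 10: PC=5 idx=1 pred=T actual=N -> ctr[1]=1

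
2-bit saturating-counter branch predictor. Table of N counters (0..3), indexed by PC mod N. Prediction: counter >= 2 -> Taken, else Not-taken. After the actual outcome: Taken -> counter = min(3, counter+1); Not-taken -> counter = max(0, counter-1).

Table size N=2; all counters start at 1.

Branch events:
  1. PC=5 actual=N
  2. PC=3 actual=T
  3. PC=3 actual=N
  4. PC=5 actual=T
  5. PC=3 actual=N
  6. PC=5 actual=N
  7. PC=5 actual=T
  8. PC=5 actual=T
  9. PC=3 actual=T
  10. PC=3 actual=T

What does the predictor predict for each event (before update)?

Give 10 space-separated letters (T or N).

Answer: N N N N N N N N T T

Derivation:
Ev 1: PC=5 idx=1 pred=N actual=N -> ctr[1]=0
Ev 2: PC=3 idx=1 pred=N actual=T -> ctr[1]=1
Ev 3: PC=3 idx=1 pred=N actual=N -> ctr[1]=0
Ev 4: PC=5 idx=1 pred=N actual=T -> ctr[1]=1
Ev 5: PC=3 idx=1 pred=N actual=N -> ctr[1]=0
Ev 6: PC=5 idx=1 pred=N actual=N -> ctr[1]=0
Ev 7: PC=5 idx=1 pred=N actual=T -> ctr[1]=1
Ev 8: PC=5 idx=1 pred=N actual=T -> ctr[1]=2
Ev 9: PC=3 idx=1 pred=T actual=T -> ctr[1]=3
Ev 10: PC=3 idx=1 pred=T actual=T -> ctr[1]=3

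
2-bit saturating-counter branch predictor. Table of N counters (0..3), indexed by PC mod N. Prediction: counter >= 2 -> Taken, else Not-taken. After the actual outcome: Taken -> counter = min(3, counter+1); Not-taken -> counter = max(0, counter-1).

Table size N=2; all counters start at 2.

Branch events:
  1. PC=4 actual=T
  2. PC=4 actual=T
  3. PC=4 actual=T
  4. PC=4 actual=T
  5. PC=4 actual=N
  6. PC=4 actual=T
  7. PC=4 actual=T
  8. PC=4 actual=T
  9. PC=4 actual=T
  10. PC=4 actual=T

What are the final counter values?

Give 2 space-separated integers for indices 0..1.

Ev 1: PC=4 idx=0 pred=T actual=T -> ctr[0]=3
Ev 2: PC=4 idx=0 pred=T actual=T -> ctr[0]=3
Ev 3: PC=4 idx=0 pred=T actual=T -> ctr[0]=3
Ev 4: PC=4 idx=0 pred=T actual=T -> ctr[0]=3
Ev 5: PC=4 idx=0 pred=T actual=N -> ctr[0]=2
Ev 6: PC=4 idx=0 pred=T actual=T -> ctr[0]=3
Ev 7: PC=4 idx=0 pred=T actual=T -> ctr[0]=3
Ev 8: PC=4 idx=0 pred=T actual=T -> ctr[0]=3
Ev 9: PC=4 idx=0 pred=T actual=T -> ctr[0]=3
Ev 10: PC=4 idx=0 pred=T actual=T -> ctr[0]=3

Answer: 3 2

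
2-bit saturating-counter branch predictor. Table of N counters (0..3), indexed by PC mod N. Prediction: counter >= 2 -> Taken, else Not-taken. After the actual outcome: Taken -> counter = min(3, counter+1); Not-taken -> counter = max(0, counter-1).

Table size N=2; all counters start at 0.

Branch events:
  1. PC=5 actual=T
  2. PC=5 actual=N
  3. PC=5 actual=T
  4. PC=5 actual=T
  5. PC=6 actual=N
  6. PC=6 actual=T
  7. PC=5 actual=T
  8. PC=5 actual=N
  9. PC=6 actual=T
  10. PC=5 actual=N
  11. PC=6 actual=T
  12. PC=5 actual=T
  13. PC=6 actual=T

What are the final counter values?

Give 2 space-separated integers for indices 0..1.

Ev 1: PC=5 idx=1 pred=N actual=T -> ctr[1]=1
Ev 2: PC=5 idx=1 pred=N actual=N -> ctr[1]=0
Ev 3: PC=5 idx=1 pred=N actual=T -> ctr[1]=1
Ev 4: PC=5 idx=1 pred=N actual=T -> ctr[1]=2
Ev 5: PC=6 idx=0 pred=N actual=N -> ctr[0]=0
Ev 6: PC=6 idx=0 pred=N actual=T -> ctr[0]=1
Ev 7: PC=5 idx=1 pred=T actual=T -> ctr[1]=3
Ev 8: PC=5 idx=1 pred=T actual=N -> ctr[1]=2
Ev 9: PC=6 idx=0 pred=N actual=T -> ctr[0]=2
Ev 10: PC=5 idx=1 pred=T actual=N -> ctr[1]=1
Ev 11: PC=6 idx=0 pred=T actual=T -> ctr[0]=3
Ev 12: PC=5 idx=1 pred=N actual=T -> ctr[1]=2
Ev 13: PC=6 idx=0 pred=T actual=T -> ctr[0]=3

Answer: 3 2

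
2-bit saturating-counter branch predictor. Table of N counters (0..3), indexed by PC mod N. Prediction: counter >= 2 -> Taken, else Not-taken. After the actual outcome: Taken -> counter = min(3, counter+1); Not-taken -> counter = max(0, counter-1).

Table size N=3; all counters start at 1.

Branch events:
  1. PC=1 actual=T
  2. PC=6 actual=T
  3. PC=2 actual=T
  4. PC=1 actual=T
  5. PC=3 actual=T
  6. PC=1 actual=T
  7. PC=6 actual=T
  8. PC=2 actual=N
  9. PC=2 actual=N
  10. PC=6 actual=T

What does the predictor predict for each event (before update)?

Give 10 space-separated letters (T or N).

Ev 1: PC=1 idx=1 pred=N actual=T -> ctr[1]=2
Ev 2: PC=6 idx=0 pred=N actual=T -> ctr[0]=2
Ev 3: PC=2 idx=2 pred=N actual=T -> ctr[2]=2
Ev 4: PC=1 idx=1 pred=T actual=T -> ctr[1]=3
Ev 5: PC=3 idx=0 pred=T actual=T -> ctr[0]=3
Ev 6: PC=1 idx=1 pred=T actual=T -> ctr[1]=3
Ev 7: PC=6 idx=0 pred=T actual=T -> ctr[0]=3
Ev 8: PC=2 idx=2 pred=T actual=N -> ctr[2]=1
Ev 9: PC=2 idx=2 pred=N actual=N -> ctr[2]=0
Ev 10: PC=6 idx=0 pred=T actual=T -> ctr[0]=3

Answer: N N N T T T T T N T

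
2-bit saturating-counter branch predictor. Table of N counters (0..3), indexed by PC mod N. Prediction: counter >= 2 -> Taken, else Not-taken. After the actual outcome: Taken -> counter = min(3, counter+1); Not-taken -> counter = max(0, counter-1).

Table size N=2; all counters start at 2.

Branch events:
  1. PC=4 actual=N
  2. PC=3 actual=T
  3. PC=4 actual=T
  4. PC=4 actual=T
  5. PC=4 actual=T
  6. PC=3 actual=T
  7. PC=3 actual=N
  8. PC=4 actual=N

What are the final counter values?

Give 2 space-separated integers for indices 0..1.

Ev 1: PC=4 idx=0 pred=T actual=N -> ctr[0]=1
Ev 2: PC=3 idx=1 pred=T actual=T -> ctr[1]=3
Ev 3: PC=4 idx=0 pred=N actual=T -> ctr[0]=2
Ev 4: PC=4 idx=0 pred=T actual=T -> ctr[0]=3
Ev 5: PC=4 idx=0 pred=T actual=T -> ctr[0]=3
Ev 6: PC=3 idx=1 pred=T actual=T -> ctr[1]=3
Ev 7: PC=3 idx=1 pred=T actual=N -> ctr[1]=2
Ev 8: PC=4 idx=0 pred=T actual=N -> ctr[0]=2

Answer: 2 2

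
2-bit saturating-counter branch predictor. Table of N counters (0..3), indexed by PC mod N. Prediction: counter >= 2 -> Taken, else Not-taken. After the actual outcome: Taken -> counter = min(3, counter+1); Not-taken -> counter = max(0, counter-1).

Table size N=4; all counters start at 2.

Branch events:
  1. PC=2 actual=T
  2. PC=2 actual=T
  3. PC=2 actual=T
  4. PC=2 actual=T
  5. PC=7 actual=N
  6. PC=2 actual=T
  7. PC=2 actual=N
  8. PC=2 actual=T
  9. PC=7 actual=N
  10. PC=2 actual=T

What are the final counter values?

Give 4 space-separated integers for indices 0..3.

Answer: 2 2 3 0

Derivation:
Ev 1: PC=2 idx=2 pred=T actual=T -> ctr[2]=3
Ev 2: PC=2 idx=2 pred=T actual=T -> ctr[2]=3
Ev 3: PC=2 idx=2 pred=T actual=T -> ctr[2]=3
Ev 4: PC=2 idx=2 pred=T actual=T -> ctr[2]=3
Ev 5: PC=7 idx=3 pred=T actual=N -> ctr[3]=1
Ev 6: PC=2 idx=2 pred=T actual=T -> ctr[2]=3
Ev 7: PC=2 idx=2 pred=T actual=N -> ctr[2]=2
Ev 8: PC=2 idx=2 pred=T actual=T -> ctr[2]=3
Ev 9: PC=7 idx=3 pred=N actual=N -> ctr[3]=0
Ev 10: PC=2 idx=2 pred=T actual=T -> ctr[2]=3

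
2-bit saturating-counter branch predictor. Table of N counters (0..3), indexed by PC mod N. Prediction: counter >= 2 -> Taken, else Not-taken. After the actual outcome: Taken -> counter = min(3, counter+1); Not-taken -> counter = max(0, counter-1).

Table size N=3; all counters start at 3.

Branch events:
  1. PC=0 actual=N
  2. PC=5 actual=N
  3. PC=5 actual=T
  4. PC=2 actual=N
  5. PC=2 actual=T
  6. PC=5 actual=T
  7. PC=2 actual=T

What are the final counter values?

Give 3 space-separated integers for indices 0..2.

Ev 1: PC=0 idx=0 pred=T actual=N -> ctr[0]=2
Ev 2: PC=5 idx=2 pred=T actual=N -> ctr[2]=2
Ev 3: PC=5 idx=2 pred=T actual=T -> ctr[2]=3
Ev 4: PC=2 idx=2 pred=T actual=N -> ctr[2]=2
Ev 5: PC=2 idx=2 pred=T actual=T -> ctr[2]=3
Ev 6: PC=5 idx=2 pred=T actual=T -> ctr[2]=3
Ev 7: PC=2 idx=2 pred=T actual=T -> ctr[2]=3

Answer: 2 3 3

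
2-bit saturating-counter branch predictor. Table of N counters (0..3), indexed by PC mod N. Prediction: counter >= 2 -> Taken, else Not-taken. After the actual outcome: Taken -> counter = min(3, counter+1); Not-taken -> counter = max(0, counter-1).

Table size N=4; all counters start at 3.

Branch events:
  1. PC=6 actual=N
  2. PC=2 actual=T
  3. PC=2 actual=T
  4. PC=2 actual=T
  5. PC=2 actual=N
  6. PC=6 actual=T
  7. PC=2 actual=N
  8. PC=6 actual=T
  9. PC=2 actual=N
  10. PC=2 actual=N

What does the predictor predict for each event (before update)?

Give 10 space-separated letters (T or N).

Answer: T T T T T T T T T T

Derivation:
Ev 1: PC=6 idx=2 pred=T actual=N -> ctr[2]=2
Ev 2: PC=2 idx=2 pred=T actual=T -> ctr[2]=3
Ev 3: PC=2 idx=2 pred=T actual=T -> ctr[2]=3
Ev 4: PC=2 idx=2 pred=T actual=T -> ctr[2]=3
Ev 5: PC=2 idx=2 pred=T actual=N -> ctr[2]=2
Ev 6: PC=6 idx=2 pred=T actual=T -> ctr[2]=3
Ev 7: PC=2 idx=2 pred=T actual=N -> ctr[2]=2
Ev 8: PC=6 idx=2 pred=T actual=T -> ctr[2]=3
Ev 9: PC=2 idx=2 pred=T actual=N -> ctr[2]=2
Ev 10: PC=2 idx=2 pred=T actual=N -> ctr[2]=1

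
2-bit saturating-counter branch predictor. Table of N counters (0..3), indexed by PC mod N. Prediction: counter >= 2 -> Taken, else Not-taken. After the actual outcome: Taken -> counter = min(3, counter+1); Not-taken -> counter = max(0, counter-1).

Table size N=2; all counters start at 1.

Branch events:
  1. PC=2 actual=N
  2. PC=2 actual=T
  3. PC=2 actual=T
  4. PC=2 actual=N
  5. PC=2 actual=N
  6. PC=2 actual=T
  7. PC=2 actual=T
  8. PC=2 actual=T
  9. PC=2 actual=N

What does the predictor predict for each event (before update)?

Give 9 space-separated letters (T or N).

Answer: N N N T N N N T T

Derivation:
Ev 1: PC=2 idx=0 pred=N actual=N -> ctr[0]=0
Ev 2: PC=2 idx=0 pred=N actual=T -> ctr[0]=1
Ev 3: PC=2 idx=0 pred=N actual=T -> ctr[0]=2
Ev 4: PC=2 idx=0 pred=T actual=N -> ctr[0]=1
Ev 5: PC=2 idx=0 pred=N actual=N -> ctr[0]=0
Ev 6: PC=2 idx=0 pred=N actual=T -> ctr[0]=1
Ev 7: PC=2 idx=0 pred=N actual=T -> ctr[0]=2
Ev 8: PC=2 idx=0 pred=T actual=T -> ctr[0]=3
Ev 9: PC=2 idx=0 pred=T actual=N -> ctr[0]=2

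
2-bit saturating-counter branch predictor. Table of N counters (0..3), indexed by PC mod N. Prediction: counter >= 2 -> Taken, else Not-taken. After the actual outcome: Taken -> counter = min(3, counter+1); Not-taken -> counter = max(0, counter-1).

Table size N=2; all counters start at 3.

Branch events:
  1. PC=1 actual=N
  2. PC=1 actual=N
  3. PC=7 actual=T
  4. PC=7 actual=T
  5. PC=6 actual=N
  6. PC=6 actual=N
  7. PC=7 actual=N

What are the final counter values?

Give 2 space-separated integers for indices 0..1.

Answer: 1 2

Derivation:
Ev 1: PC=1 idx=1 pred=T actual=N -> ctr[1]=2
Ev 2: PC=1 idx=1 pred=T actual=N -> ctr[1]=1
Ev 3: PC=7 idx=1 pred=N actual=T -> ctr[1]=2
Ev 4: PC=7 idx=1 pred=T actual=T -> ctr[1]=3
Ev 5: PC=6 idx=0 pred=T actual=N -> ctr[0]=2
Ev 6: PC=6 idx=0 pred=T actual=N -> ctr[0]=1
Ev 7: PC=7 idx=1 pred=T actual=N -> ctr[1]=2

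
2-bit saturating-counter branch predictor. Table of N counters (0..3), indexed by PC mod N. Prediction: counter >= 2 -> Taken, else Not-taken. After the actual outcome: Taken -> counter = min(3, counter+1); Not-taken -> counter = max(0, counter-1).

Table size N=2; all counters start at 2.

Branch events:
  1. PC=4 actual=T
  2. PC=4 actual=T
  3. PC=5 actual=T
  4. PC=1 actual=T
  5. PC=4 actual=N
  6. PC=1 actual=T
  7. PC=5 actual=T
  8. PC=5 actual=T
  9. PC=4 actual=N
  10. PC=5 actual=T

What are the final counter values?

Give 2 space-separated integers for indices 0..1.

Ev 1: PC=4 idx=0 pred=T actual=T -> ctr[0]=3
Ev 2: PC=4 idx=0 pred=T actual=T -> ctr[0]=3
Ev 3: PC=5 idx=1 pred=T actual=T -> ctr[1]=3
Ev 4: PC=1 idx=1 pred=T actual=T -> ctr[1]=3
Ev 5: PC=4 idx=0 pred=T actual=N -> ctr[0]=2
Ev 6: PC=1 idx=1 pred=T actual=T -> ctr[1]=3
Ev 7: PC=5 idx=1 pred=T actual=T -> ctr[1]=3
Ev 8: PC=5 idx=1 pred=T actual=T -> ctr[1]=3
Ev 9: PC=4 idx=0 pred=T actual=N -> ctr[0]=1
Ev 10: PC=5 idx=1 pred=T actual=T -> ctr[1]=3

Answer: 1 3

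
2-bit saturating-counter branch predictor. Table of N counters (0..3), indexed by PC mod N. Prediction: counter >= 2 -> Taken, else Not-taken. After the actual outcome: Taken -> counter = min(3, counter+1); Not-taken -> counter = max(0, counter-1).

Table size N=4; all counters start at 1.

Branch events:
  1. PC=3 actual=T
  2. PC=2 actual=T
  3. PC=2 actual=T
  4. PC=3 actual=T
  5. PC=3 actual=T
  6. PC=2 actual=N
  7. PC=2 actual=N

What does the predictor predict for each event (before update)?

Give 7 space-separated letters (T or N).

Ev 1: PC=3 idx=3 pred=N actual=T -> ctr[3]=2
Ev 2: PC=2 idx=2 pred=N actual=T -> ctr[2]=2
Ev 3: PC=2 idx=2 pred=T actual=T -> ctr[2]=3
Ev 4: PC=3 idx=3 pred=T actual=T -> ctr[3]=3
Ev 5: PC=3 idx=3 pred=T actual=T -> ctr[3]=3
Ev 6: PC=2 idx=2 pred=T actual=N -> ctr[2]=2
Ev 7: PC=2 idx=2 pred=T actual=N -> ctr[2]=1

Answer: N N T T T T T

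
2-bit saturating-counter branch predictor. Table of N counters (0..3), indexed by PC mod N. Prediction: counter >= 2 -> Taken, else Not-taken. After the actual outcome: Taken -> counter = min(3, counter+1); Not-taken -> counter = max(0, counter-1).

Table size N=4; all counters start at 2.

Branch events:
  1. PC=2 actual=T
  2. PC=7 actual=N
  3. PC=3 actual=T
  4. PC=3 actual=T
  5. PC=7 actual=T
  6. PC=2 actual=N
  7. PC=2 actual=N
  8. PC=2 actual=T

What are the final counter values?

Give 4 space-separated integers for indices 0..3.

Answer: 2 2 2 3

Derivation:
Ev 1: PC=2 idx=2 pred=T actual=T -> ctr[2]=3
Ev 2: PC=7 idx=3 pred=T actual=N -> ctr[3]=1
Ev 3: PC=3 idx=3 pred=N actual=T -> ctr[3]=2
Ev 4: PC=3 idx=3 pred=T actual=T -> ctr[3]=3
Ev 5: PC=7 idx=3 pred=T actual=T -> ctr[3]=3
Ev 6: PC=2 idx=2 pred=T actual=N -> ctr[2]=2
Ev 7: PC=2 idx=2 pred=T actual=N -> ctr[2]=1
Ev 8: PC=2 idx=2 pred=N actual=T -> ctr[2]=2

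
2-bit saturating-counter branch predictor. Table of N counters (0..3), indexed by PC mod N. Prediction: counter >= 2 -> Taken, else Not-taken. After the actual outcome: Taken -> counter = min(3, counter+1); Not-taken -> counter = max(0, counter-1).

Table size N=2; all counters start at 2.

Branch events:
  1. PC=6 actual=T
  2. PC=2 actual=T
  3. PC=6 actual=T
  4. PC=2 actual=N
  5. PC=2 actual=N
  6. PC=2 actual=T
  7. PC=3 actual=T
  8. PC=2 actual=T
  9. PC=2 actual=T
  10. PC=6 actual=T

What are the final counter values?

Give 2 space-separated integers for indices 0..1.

Ev 1: PC=6 idx=0 pred=T actual=T -> ctr[0]=3
Ev 2: PC=2 idx=0 pred=T actual=T -> ctr[0]=3
Ev 3: PC=6 idx=0 pred=T actual=T -> ctr[0]=3
Ev 4: PC=2 idx=0 pred=T actual=N -> ctr[0]=2
Ev 5: PC=2 idx=0 pred=T actual=N -> ctr[0]=1
Ev 6: PC=2 idx=0 pred=N actual=T -> ctr[0]=2
Ev 7: PC=3 idx=1 pred=T actual=T -> ctr[1]=3
Ev 8: PC=2 idx=0 pred=T actual=T -> ctr[0]=3
Ev 9: PC=2 idx=0 pred=T actual=T -> ctr[0]=3
Ev 10: PC=6 idx=0 pred=T actual=T -> ctr[0]=3

Answer: 3 3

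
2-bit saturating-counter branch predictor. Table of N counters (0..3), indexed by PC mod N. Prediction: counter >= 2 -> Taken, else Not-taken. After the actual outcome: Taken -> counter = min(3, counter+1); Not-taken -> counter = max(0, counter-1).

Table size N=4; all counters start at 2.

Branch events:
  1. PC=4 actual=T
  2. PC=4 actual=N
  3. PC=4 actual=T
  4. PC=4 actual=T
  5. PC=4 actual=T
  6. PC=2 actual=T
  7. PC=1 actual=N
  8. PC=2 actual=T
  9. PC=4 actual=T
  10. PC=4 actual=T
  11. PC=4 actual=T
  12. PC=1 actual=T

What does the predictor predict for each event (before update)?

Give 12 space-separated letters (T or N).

Answer: T T T T T T T T T T T N

Derivation:
Ev 1: PC=4 idx=0 pred=T actual=T -> ctr[0]=3
Ev 2: PC=4 idx=0 pred=T actual=N -> ctr[0]=2
Ev 3: PC=4 idx=0 pred=T actual=T -> ctr[0]=3
Ev 4: PC=4 idx=0 pred=T actual=T -> ctr[0]=3
Ev 5: PC=4 idx=0 pred=T actual=T -> ctr[0]=3
Ev 6: PC=2 idx=2 pred=T actual=T -> ctr[2]=3
Ev 7: PC=1 idx=1 pred=T actual=N -> ctr[1]=1
Ev 8: PC=2 idx=2 pred=T actual=T -> ctr[2]=3
Ev 9: PC=4 idx=0 pred=T actual=T -> ctr[0]=3
Ev 10: PC=4 idx=0 pred=T actual=T -> ctr[0]=3
Ev 11: PC=4 idx=0 pred=T actual=T -> ctr[0]=3
Ev 12: PC=1 idx=1 pred=N actual=T -> ctr[1]=2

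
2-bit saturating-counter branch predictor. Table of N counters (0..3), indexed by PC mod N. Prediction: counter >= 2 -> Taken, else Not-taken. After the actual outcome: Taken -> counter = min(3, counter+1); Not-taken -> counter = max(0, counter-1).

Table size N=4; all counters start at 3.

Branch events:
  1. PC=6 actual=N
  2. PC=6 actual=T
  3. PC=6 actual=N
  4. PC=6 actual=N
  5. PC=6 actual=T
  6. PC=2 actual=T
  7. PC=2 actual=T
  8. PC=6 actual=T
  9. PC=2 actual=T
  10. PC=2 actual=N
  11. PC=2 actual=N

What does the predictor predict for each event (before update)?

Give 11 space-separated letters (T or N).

Ev 1: PC=6 idx=2 pred=T actual=N -> ctr[2]=2
Ev 2: PC=6 idx=2 pred=T actual=T -> ctr[2]=3
Ev 3: PC=6 idx=2 pred=T actual=N -> ctr[2]=2
Ev 4: PC=6 idx=2 pred=T actual=N -> ctr[2]=1
Ev 5: PC=6 idx=2 pred=N actual=T -> ctr[2]=2
Ev 6: PC=2 idx=2 pred=T actual=T -> ctr[2]=3
Ev 7: PC=2 idx=2 pred=T actual=T -> ctr[2]=3
Ev 8: PC=6 idx=2 pred=T actual=T -> ctr[2]=3
Ev 9: PC=2 idx=2 pred=T actual=T -> ctr[2]=3
Ev 10: PC=2 idx=2 pred=T actual=N -> ctr[2]=2
Ev 11: PC=2 idx=2 pred=T actual=N -> ctr[2]=1

Answer: T T T T N T T T T T T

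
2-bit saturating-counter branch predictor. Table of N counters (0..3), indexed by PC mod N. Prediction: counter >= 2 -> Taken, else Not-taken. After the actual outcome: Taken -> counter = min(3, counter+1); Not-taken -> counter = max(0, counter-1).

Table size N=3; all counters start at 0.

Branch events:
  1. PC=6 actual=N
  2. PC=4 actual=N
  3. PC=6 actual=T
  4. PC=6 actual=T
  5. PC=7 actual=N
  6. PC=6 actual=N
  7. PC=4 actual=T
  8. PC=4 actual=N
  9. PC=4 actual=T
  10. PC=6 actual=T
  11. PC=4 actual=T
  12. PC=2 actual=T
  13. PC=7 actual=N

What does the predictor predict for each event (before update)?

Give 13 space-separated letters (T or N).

Answer: N N N N N T N N N N N N T

Derivation:
Ev 1: PC=6 idx=0 pred=N actual=N -> ctr[0]=0
Ev 2: PC=4 idx=1 pred=N actual=N -> ctr[1]=0
Ev 3: PC=6 idx=0 pred=N actual=T -> ctr[0]=1
Ev 4: PC=6 idx=0 pred=N actual=T -> ctr[0]=2
Ev 5: PC=7 idx=1 pred=N actual=N -> ctr[1]=0
Ev 6: PC=6 idx=0 pred=T actual=N -> ctr[0]=1
Ev 7: PC=4 idx=1 pred=N actual=T -> ctr[1]=1
Ev 8: PC=4 idx=1 pred=N actual=N -> ctr[1]=0
Ev 9: PC=4 idx=1 pred=N actual=T -> ctr[1]=1
Ev 10: PC=6 idx=0 pred=N actual=T -> ctr[0]=2
Ev 11: PC=4 idx=1 pred=N actual=T -> ctr[1]=2
Ev 12: PC=2 idx=2 pred=N actual=T -> ctr[2]=1
Ev 13: PC=7 idx=1 pred=T actual=N -> ctr[1]=1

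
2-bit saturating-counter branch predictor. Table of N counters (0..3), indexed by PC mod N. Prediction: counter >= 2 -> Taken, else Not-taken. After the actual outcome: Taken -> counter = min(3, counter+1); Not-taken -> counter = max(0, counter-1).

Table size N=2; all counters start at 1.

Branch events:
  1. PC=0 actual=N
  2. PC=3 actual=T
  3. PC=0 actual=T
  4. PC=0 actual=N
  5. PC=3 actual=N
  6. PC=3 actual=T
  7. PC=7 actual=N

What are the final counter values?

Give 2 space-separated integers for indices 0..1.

Ev 1: PC=0 idx=0 pred=N actual=N -> ctr[0]=0
Ev 2: PC=3 idx=1 pred=N actual=T -> ctr[1]=2
Ev 3: PC=0 idx=0 pred=N actual=T -> ctr[0]=1
Ev 4: PC=0 idx=0 pred=N actual=N -> ctr[0]=0
Ev 5: PC=3 idx=1 pred=T actual=N -> ctr[1]=1
Ev 6: PC=3 idx=1 pred=N actual=T -> ctr[1]=2
Ev 7: PC=7 idx=1 pred=T actual=N -> ctr[1]=1

Answer: 0 1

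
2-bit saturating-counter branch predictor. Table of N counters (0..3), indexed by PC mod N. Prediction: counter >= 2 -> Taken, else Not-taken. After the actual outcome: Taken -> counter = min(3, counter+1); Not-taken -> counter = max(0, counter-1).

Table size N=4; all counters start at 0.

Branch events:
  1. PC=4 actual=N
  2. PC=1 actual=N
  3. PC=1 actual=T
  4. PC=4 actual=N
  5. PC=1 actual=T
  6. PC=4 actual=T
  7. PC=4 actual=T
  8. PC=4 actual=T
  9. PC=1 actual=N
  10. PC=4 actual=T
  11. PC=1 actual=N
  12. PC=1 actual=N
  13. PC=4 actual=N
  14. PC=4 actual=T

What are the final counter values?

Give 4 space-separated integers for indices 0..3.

Answer: 3 0 0 0

Derivation:
Ev 1: PC=4 idx=0 pred=N actual=N -> ctr[0]=0
Ev 2: PC=1 idx=1 pred=N actual=N -> ctr[1]=0
Ev 3: PC=1 idx=1 pred=N actual=T -> ctr[1]=1
Ev 4: PC=4 idx=0 pred=N actual=N -> ctr[0]=0
Ev 5: PC=1 idx=1 pred=N actual=T -> ctr[1]=2
Ev 6: PC=4 idx=0 pred=N actual=T -> ctr[0]=1
Ev 7: PC=4 idx=0 pred=N actual=T -> ctr[0]=2
Ev 8: PC=4 idx=0 pred=T actual=T -> ctr[0]=3
Ev 9: PC=1 idx=1 pred=T actual=N -> ctr[1]=1
Ev 10: PC=4 idx=0 pred=T actual=T -> ctr[0]=3
Ev 11: PC=1 idx=1 pred=N actual=N -> ctr[1]=0
Ev 12: PC=1 idx=1 pred=N actual=N -> ctr[1]=0
Ev 13: PC=4 idx=0 pred=T actual=N -> ctr[0]=2
Ev 14: PC=4 idx=0 pred=T actual=T -> ctr[0]=3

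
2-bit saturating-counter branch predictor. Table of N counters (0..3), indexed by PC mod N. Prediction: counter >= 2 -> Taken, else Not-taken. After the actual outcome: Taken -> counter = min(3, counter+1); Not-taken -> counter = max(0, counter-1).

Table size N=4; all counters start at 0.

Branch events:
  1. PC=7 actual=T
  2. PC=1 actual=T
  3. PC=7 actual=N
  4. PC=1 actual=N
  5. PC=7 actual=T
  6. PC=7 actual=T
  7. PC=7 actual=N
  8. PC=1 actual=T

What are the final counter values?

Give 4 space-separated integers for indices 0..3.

Ev 1: PC=7 idx=3 pred=N actual=T -> ctr[3]=1
Ev 2: PC=1 idx=1 pred=N actual=T -> ctr[1]=1
Ev 3: PC=7 idx=3 pred=N actual=N -> ctr[3]=0
Ev 4: PC=1 idx=1 pred=N actual=N -> ctr[1]=0
Ev 5: PC=7 idx=3 pred=N actual=T -> ctr[3]=1
Ev 6: PC=7 idx=3 pred=N actual=T -> ctr[3]=2
Ev 7: PC=7 idx=3 pred=T actual=N -> ctr[3]=1
Ev 8: PC=1 idx=1 pred=N actual=T -> ctr[1]=1

Answer: 0 1 0 1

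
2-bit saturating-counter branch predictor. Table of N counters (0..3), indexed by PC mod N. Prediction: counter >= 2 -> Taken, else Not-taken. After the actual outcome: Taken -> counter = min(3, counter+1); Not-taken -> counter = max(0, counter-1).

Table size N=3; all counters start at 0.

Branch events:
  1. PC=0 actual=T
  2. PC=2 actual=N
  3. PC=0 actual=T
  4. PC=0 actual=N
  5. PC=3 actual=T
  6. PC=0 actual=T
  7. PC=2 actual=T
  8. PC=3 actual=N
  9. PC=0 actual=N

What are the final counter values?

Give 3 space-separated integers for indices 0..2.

Answer: 1 0 1

Derivation:
Ev 1: PC=0 idx=0 pred=N actual=T -> ctr[0]=1
Ev 2: PC=2 idx=2 pred=N actual=N -> ctr[2]=0
Ev 3: PC=0 idx=0 pred=N actual=T -> ctr[0]=2
Ev 4: PC=0 idx=0 pred=T actual=N -> ctr[0]=1
Ev 5: PC=3 idx=0 pred=N actual=T -> ctr[0]=2
Ev 6: PC=0 idx=0 pred=T actual=T -> ctr[0]=3
Ev 7: PC=2 idx=2 pred=N actual=T -> ctr[2]=1
Ev 8: PC=3 idx=0 pred=T actual=N -> ctr[0]=2
Ev 9: PC=0 idx=0 pred=T actual=N -> ctr[0]=1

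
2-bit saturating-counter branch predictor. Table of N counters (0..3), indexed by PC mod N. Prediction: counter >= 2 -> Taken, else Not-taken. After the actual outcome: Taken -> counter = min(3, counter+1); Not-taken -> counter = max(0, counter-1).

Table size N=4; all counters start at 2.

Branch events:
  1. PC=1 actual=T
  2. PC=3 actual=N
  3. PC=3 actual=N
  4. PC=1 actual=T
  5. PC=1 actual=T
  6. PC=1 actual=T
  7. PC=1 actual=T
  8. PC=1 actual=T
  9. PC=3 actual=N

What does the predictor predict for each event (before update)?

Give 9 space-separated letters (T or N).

Ev 1: PC=1 idx=1 pred=T actual=T -> ctr[1]=3
Ev 2: PC=3 idx=3 pred=T actual=N -> ctr[3]=1
Ev 3: PC=3 idx=3 pred=N actual=N -> ctr[3]=0
Ev 4: PC=1 idx=1 pred=T actual=T -> ctr[1]=3
Ev 5: PC=1 idx=1 pred=T actual=T -> ctr[1]=3
Ev 6: PC=1 idx=1 pred=T actual=T -> ctr[1]=3
Ev 7: PC=1 idx=1 pred=T actual=T -> ctr[1]=3
Ev 8: PC=1 idx=1 pred=T actual=T -> ctr[1]=3
Ev 9: PC=3 idx=3 pred=N actual=N -> ctr[3]=0

Answer: T T N T T T T T N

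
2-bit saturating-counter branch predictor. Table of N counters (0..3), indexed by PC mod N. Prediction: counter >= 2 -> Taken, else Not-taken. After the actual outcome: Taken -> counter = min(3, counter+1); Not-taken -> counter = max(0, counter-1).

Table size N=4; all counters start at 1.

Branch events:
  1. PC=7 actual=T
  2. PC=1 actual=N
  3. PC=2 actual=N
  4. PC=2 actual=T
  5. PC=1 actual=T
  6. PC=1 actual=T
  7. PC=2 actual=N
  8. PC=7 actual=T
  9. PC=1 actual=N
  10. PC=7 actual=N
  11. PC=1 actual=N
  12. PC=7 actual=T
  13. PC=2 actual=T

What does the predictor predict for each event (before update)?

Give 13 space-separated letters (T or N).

Ev 1: PC=7 idx=3 pred=N actual=T -> ctr[3]=2
Ev 2: PC=1 idx=1 pred=N actual=N -> ctr[1]=0
Ev 3: PC=2 idx=2 pred=N actual=N -> ctr[2]=0
Ev 4: PC=2 idx=2 pred=N actual=T -> ctr[2]=1
Ev 5: PC=1 idx=1 pred=N actual=T -> ctr[1]=1
Ev 6: PC=1 idx=1 pred=N actual=T -> ctr[1]=2
Ev 7: PC=2 idx=2 pred=N actual=N -> ctr[2]=0
Ev 8: PC=7 idx=3 pred=T actual=T -> ctr[3]=3
Ev 9: PC=1 idx=1 pred=T actual=N -> ctr[1]=1
Ev 10: PC=7 idx=3 pred=T actual=N -> ctr[3]=2
Ev 11: PC=1 idx=1 pred=N actual=N -> ctr[1]=0
Ev 12: PC=7 idx=3 pred=T actual=T -> ctr[3]=3
Ev 13: PC=2 idx=2 pred=N actual=T -> ctr[2]=1

Answer: N N N N N N N T T T N T N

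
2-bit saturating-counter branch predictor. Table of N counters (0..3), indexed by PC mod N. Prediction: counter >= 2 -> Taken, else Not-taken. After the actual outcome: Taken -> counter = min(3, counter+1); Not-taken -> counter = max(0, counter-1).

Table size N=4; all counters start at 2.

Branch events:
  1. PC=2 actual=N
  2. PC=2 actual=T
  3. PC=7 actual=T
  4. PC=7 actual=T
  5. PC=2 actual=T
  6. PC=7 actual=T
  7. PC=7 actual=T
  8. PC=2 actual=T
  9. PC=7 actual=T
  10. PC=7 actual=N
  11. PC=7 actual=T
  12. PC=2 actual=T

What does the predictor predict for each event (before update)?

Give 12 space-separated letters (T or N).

Answer: T N T T T T T T T T T T

Derivation:
Ev 1: PC=2 idx=2 pred=T actual=N -> ctr[2]=1
Ev 2: PC=2 idx=2 pred=N actual=T -> ctr[2]=2
Ev 3: PC=7 idx=3 pred=T actual=T -> ctr[3]=3
Ev 4: PC=7 idx=3 pred=T actual=T -> ctr[3]=3
Ev 5: PC=2 idx=2 pred=T actual=T -> ctr[2]=3
Ev 6: PC=7 idx=3 pred=T actual=T -> ctr[3]=3
Ev 7: PC=7 idx=3 pred=T actual=T -> ctr[3]=3
Ev 8: PC=2 idx=2 pred=T actual=T -> ctr[2]=3
Ev 9: PC=7 idx=3 pred=T actual=T -> ctr[3]=3
Ev 10: PC=7 idx=3 pred=T actual=N -> ctr[3]=2
Ev 11: PC=7 idx=3 pred=T actual=T -> ctr[3]=3
Ev 12: PC=2 idx=2 pred=T actual=T -> ctr[2]=3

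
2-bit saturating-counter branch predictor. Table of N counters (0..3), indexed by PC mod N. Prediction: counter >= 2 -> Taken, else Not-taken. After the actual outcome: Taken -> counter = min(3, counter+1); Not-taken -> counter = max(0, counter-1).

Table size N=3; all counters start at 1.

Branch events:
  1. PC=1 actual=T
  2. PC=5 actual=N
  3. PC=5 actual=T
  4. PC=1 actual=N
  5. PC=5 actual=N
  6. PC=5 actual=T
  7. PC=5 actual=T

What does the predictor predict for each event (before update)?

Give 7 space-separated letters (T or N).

Answer: N N N T N N N

Derivation:
Ev 1: PC=1 idx=1 pred=N actual=T -> ctr[1]=2
Ev 2: PC=5 idx=2 pred=N actual=N -> ctr[2]=0
Ev 3: PC=5 idx=2 pred=N actual=T -> ctr[2]=1
Ev 4: PC=1 idx=1 pred=T actual=N -> ctr[1]=1
Ev 5: PC=5 idx=2 pred=N actual=N -> ctr[2]=0
Ev 6: PC=5 idx=2 pred=N actual=T -> ctr[2]=1
Ev 7: PC=5 idx=2 pred=N actual=T -> ctr[2]=2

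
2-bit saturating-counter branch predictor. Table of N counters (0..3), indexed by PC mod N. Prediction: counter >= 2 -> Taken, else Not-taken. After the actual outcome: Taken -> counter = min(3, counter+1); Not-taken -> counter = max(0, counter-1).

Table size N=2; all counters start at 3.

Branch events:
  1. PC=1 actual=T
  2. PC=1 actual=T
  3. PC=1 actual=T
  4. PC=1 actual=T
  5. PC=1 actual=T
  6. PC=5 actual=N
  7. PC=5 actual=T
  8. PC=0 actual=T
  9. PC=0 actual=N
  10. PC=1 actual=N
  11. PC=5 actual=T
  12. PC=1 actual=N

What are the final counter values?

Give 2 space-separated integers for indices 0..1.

Ev 1: PC=1 idx=1 pred=T actual=T -> ctr[1]=3
Ev 2: PC=1 idx=1 pred=T actual=T -> ctr[1]=3
Ev 3: PC=1 idx=1 pred=T actual=T -> ctr[1]=3
Ev 4: PC=1 idx=1 pred=T actual=T -> ctr[1]=3
Ev 5: PC=1 idx=1 pred=T actual=T -> ctr[1]=3
Ev 6: PC=5 idx=1 pred=T actual=N -> ctr[1]=2
Ev 7: PC=5 idx=1 pred=T actual=T -> ctr[1]=3
Ev 8: PC=0 idx=0 pred=T actual=T -> ctr[0]=3
Ev 9: PC=0 idx=0 pred=T actual=N -> ctr[0]=2
Ev 10: PC=1 idx=1 pred=T actual=N -> ctr[1]=2
Ev 11: PC=5 idx=1 pred=T actual=T -> ctr[1]=3
Ev 12: PC=1 idx=1 pred=T actual=N -> ctr[1]=2

Answer: 2 2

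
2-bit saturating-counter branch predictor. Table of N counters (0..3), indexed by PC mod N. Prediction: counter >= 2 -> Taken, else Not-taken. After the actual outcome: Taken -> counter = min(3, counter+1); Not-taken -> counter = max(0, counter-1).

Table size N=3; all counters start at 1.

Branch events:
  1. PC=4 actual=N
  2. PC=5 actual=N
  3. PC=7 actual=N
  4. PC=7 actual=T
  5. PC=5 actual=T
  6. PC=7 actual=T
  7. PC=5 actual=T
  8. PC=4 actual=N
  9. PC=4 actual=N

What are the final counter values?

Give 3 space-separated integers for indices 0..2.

Ev 1: PC=4 idx=1 pred=N actual=N -> ctr[1]=0
Ev 2: PC=5 idx=2 pred=N actual=N -> ctr[2]=0
Ev 3: PC=7 idx=1 pred=N actual=N -> ctr[1]=0
Ev 4: PC=7 idx=1 pred=N actual=T -> ctr[1]=1
Ev 5: PC=5 idx=2 pred=N actual=T -> ctr[2]=1
Ev 6: PC=7 idx=1 pred=N actual=T -> ctr[1]=2
Ev 7: PC=5 idx=2 pred=N actual=T -> ctr[2]=2
Ev 8: PC=4 idx=1 pred=T actual=N -> ctr[1]=1
Ev 9: PC=4 idx=1 pred=N actual=N -> ctr[1]=0

Answer: 1 0 2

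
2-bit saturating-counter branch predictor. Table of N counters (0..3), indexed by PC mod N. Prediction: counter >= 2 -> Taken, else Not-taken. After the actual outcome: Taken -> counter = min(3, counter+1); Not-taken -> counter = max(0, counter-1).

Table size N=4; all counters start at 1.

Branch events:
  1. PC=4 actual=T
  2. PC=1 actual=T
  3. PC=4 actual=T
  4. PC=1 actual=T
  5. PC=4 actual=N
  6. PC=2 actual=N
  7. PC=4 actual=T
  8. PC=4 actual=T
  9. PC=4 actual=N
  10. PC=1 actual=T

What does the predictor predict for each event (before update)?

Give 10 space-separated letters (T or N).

Ev 1: PC=4 idx=0 pred=N actual=T -> ctr[0]=2
Ev 2: PC=1 idx=1 pred=N actual=T -> ctr[1]=2
Ev 3: PC=4 idx=0 pred=T actual=T -> ctr[0]=3
Ev 4: PC=1 idx=1 pred=T actual=T -> ctr[1]=3
Ev 5: PC=4 idx=0 pred=T actual=N -> ctr[0]=2
Ev 6: PC=2 idx=2 pred=N actual=N -> ctr[2]=0
Ev 7: PC=4 idx=0 pred=T actual=T -> ctr[0]=3
Ev 8: PC=4 idx=0 pred=T actual=T -> ctr[0]=3
Ev 9: PC=4 idx=0 pred=T actual=N -> ctr[0]=2
Ev 10: PC=1 idx=1 pred=T actual=T -> ctr[1]=3

Answer: N N T T T N T T T T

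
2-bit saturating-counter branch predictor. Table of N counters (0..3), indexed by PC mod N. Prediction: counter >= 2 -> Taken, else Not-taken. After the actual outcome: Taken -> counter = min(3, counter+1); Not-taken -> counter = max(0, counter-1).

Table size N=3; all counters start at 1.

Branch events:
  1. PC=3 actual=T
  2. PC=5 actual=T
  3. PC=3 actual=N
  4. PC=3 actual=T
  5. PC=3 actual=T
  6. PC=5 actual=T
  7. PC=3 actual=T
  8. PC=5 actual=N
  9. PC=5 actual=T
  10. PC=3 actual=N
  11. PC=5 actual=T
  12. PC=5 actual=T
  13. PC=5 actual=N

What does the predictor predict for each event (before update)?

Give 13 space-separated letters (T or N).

Ev 1: PC=3 idx=0 pred=N actual=T -> ctr[0]=2
Ev 2: PC=5 idx=2 pred=N actual=T -> ctr[2]=2
Ev 3: PC=3 idx=0 pred=T actual=N -> ctr[0]=1
Ev 4: PC=3 idx=0 pred=N actual=T -> ctr[0]=2
Ev 5: PC=3 idx=0 pred=T actual=T -> ctr[0]=3
Ev 6: PC=5 idx=2 pred=T actual=T -> ctr[2]=3
Ev 7: PC=3 idx=0 pred=T actual=T -> ctr[0]=3
Ev 8: PC=5 idx=2 pred=T actual=N -> ctr[2]=2
Ev 9: PC=5 idx=2 pred=T actual=T -> ctr[2]=3
Ev 10: PC=3 idx=0 pred=T actual=N -> ctr[0]=2
Ev 11: PC=5 idx=2 pred=T actual=T -> ctr[2]=3
Ev 12: PC=5 idx=2 pred=T actual=T -> ctr[2]=3
Ev 13: PC=5 idx=2 pred=T actual=N -> ctr[2]=2

Answer: N N T N T T T T T T T T T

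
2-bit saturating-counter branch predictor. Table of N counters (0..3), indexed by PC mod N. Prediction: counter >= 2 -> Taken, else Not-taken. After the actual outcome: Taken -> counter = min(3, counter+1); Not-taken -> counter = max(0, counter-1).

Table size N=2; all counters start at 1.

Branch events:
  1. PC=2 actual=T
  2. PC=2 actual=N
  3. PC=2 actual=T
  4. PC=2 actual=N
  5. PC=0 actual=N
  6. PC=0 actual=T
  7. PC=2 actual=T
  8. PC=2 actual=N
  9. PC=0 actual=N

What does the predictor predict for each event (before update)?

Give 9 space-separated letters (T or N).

Ev 1: PC=2 idx=0 pred=N actual=T -> ctr[0]=2
Ev 2: PC=2 idx=0 pred=T actual=N -> ctr[0]=1
Ev 3: PC=2 idx=0 pred=N actual=T -> ctr[0]=2
Ev 4: PC=2 idx=0 pred=T actual=N -> ctr[0]=1
Ev 5: PC=0 idx=0 pred=N actual=N -> ctr[0]=0
Ev 6: PC=0 idx=0 pred=N actual=T -> ctr[0]=1
Ev 7: PC=2 idx=0 pred=N actual=T -> ctr[0]=2
Ev 8: PC=2 idx=0 pred=T actual=N -> ctr[0]=1
Ev 9: PC=0 idx=0 pred=N actual=N -> ctr[0]=0

Answer: N T N T N N N T N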